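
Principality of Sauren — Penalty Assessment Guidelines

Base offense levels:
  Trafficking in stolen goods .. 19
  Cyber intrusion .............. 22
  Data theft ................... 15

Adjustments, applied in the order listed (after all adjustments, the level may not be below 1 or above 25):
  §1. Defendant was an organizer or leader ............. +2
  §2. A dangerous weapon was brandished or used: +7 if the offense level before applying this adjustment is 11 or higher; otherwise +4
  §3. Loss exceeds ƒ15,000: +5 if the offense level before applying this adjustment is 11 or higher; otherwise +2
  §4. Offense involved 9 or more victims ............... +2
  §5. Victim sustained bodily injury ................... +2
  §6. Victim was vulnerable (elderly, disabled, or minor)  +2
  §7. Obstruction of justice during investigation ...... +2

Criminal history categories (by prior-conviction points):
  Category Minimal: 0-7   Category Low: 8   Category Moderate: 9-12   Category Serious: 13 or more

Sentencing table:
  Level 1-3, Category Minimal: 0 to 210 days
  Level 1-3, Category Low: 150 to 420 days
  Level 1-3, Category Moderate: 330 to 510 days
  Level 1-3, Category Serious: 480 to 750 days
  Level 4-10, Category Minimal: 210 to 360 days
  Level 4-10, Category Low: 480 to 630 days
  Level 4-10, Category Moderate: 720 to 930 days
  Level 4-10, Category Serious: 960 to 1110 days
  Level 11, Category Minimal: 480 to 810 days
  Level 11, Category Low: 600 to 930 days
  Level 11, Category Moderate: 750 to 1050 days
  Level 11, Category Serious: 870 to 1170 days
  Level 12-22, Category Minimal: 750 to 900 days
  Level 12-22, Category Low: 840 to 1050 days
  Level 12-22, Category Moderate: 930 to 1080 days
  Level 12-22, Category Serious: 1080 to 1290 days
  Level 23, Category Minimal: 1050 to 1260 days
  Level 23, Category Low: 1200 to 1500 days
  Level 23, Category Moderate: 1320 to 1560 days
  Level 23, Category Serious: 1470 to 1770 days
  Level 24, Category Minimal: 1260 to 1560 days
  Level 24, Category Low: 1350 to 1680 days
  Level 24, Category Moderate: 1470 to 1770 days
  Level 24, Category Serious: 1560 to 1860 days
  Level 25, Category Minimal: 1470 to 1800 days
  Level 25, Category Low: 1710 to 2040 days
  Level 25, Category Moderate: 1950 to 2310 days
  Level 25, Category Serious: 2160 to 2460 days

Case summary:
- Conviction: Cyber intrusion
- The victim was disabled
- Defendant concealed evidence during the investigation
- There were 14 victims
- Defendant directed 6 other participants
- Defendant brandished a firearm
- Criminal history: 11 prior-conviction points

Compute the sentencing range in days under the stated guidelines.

1950-2310 days

Base offense level for cyber intrusion: 22.
§1 applies: 22 + 2 = 24.
§2 applies (level before this adjustment is 24 ≥ 11, so +7): 24 + 7 = 31.
§3 does not apply.
§4 applies: 31 + 2 = 33.
§5 does not apply.
§6 applies: 33 + 2 = 35.
§7 applies: 35 + 2 = 37.
Level 37 exceeds the maximum of 25; capped at 25.
Final offense level: 25.
Criminal history: 11 prior points → Category Moderate (9-12).
Level 25 falls in the 25 band.
Grid: Level 25 × Category Moderate = 1950-2310 days.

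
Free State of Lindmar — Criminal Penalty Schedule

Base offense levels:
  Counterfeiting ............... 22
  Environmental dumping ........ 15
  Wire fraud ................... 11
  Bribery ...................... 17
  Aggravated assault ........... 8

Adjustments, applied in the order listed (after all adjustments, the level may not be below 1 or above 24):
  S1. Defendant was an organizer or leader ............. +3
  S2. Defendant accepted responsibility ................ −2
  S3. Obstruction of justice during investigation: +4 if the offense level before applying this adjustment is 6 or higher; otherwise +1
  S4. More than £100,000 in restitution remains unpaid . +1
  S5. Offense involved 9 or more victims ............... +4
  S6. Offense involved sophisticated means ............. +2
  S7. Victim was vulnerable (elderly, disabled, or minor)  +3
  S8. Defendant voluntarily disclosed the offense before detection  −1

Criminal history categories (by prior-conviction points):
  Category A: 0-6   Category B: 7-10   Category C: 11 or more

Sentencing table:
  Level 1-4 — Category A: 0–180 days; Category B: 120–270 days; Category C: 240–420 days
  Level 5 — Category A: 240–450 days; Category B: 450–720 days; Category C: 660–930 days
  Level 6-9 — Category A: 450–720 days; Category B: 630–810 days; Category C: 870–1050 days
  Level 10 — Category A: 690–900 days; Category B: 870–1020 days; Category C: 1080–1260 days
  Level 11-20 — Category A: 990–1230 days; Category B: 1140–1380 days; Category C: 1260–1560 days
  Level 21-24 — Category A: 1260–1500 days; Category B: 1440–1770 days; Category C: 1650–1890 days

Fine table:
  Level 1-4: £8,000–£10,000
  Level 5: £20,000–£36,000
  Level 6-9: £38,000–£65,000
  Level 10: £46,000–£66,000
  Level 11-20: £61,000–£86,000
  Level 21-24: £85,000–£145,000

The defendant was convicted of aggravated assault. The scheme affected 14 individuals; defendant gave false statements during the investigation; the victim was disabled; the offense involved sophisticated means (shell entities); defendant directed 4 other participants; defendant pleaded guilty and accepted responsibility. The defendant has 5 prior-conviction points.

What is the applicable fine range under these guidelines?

Base offense level for aggravated assault: 8.
S1 applies: 8 + 3 = 11.
S2 applies: 11 − 2 = 9.
S3 applies (level before this adjustment is 9 ≥ 6, so +4): 9 + 4 = 13.
S4 does not apply.
S5 applies: 13 + 4 = 17.
S6 applies: 17 + 2 = 19.
S7 applies: 19 + 3 = 22.
S8 does not apply.
Final offense level: 22.
Level 22 falls in the 21-24 band.
Fine table: Level 21-24 → £85,000–£145,000.

£85,000–£145,000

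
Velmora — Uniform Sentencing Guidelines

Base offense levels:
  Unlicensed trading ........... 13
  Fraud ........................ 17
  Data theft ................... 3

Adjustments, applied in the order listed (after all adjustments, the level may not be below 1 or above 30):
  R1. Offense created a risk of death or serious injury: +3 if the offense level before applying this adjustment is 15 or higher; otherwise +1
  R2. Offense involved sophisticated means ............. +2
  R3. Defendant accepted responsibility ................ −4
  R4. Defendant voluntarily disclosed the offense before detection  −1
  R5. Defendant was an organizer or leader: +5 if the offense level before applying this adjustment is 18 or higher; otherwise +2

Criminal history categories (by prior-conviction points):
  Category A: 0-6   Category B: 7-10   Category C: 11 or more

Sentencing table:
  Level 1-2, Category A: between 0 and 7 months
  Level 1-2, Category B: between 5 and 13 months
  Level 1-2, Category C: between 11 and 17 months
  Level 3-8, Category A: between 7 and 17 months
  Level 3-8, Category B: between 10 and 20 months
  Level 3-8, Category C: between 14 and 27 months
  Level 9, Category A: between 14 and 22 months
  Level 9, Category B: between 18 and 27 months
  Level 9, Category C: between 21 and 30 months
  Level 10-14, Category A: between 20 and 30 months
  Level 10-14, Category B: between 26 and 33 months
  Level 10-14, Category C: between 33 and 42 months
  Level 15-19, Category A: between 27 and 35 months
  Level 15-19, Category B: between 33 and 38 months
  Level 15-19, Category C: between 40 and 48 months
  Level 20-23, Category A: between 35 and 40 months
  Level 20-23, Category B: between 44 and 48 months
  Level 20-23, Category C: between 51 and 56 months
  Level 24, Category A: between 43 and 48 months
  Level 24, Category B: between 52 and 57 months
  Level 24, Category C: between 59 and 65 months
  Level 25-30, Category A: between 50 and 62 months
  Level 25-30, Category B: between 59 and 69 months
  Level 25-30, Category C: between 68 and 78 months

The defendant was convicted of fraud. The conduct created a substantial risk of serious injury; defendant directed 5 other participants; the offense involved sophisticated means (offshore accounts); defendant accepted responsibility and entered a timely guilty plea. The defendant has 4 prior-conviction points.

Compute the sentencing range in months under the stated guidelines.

Base offense level for fraud: 17.
R1 applies (level before this adjustment is 17 ≥ 15, so +3): 17 + 3 = 20.
R2 applies: 20 + 2 = 22.
R3 applies: 22 − 4 = 18.
R5 applies (level before this adjustment is 18 ≥ 18, so +5): 18 + 5 = 23.
Final offense level: 23.
Criminal history: 4 prior points → Category A (0-6).
Level 23 falls in the 20-23 band.
Grid: Level 20-23 × Category A = 35-40 months.

35-40 months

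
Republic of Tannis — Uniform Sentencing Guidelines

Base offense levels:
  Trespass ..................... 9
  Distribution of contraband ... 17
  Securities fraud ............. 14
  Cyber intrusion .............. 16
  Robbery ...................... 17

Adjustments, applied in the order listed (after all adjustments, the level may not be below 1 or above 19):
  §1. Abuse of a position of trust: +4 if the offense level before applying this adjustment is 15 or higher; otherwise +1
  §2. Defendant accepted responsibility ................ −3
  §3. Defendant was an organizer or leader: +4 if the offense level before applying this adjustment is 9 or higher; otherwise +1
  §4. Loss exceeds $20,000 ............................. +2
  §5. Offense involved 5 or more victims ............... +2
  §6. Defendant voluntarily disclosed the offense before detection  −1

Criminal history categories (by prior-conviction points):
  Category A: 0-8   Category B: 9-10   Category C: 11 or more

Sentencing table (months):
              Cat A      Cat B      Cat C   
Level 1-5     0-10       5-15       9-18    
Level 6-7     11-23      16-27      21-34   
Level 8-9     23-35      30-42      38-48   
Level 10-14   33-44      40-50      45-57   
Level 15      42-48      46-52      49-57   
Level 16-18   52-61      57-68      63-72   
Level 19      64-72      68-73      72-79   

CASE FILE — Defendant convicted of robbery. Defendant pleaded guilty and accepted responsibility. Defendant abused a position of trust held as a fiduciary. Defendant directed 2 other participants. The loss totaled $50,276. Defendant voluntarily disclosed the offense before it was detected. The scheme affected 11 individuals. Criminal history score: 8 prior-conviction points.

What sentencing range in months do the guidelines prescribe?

64-72 months

Base offense level for robbery: 17.
§1 applies (level before this adjustment is 17 ≥ 15, so +4): 17 + 4 = 21.
§2 applies: 21 − 3 = 18.
§3 applies (level before this adjustment is 18 ≥ 9, so +4): 18 + 4 = 22.
§4 applies: 22 + 2 = 24.
§5 applies: 24 + 2 = 26.
§6 applies: 26 − 1 = 25.
Level 25 exceeds the maximum of 19; capped at 19.
Final offense level: 19.
Criminal history: 8 prior points → Category A (0-8).
Level 19 falls in the 19 band.
Grid: Level 19 × Category A = 64-72 months.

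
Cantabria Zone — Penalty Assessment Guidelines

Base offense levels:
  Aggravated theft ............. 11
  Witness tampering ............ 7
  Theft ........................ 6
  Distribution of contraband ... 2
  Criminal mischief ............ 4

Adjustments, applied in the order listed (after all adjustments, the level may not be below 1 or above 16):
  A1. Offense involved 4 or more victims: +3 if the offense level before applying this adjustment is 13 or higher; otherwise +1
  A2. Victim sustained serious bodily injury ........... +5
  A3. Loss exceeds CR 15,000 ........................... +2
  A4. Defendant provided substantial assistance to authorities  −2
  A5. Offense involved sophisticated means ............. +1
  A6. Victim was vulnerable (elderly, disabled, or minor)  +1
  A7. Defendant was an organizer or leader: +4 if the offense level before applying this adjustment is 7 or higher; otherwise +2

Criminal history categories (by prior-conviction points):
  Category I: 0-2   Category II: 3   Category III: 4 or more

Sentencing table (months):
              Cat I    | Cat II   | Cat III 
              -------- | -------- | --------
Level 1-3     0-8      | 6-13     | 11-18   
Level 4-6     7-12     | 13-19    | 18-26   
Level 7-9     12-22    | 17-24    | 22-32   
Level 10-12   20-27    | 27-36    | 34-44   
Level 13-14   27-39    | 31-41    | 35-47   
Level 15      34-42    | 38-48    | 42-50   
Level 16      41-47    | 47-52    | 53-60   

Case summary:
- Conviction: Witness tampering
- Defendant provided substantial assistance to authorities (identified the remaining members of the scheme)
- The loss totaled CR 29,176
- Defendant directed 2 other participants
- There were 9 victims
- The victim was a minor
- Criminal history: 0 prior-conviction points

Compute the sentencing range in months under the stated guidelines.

27-39 months

Base offense level for witness tampering: 7.
A1 applies (level before this adjustment is 7 < 13, so +1): 7 + 1 = 8.
A2 does not apply.
A3 applies: 8 + 2 = 10.
A4 applies: 10 − 2 = 8.
A5 does not apply.
A6 applies: 8 + 1 = 9.
A7 applies (level before this adjustment is 9 ≥ 7, so +4): 9 + 4 = 13.
Final offense level: 13.
Criminal history: 0 prior points → Category I (0-2).
Level 13 falls in the 13-14 band.
Grid: Level 13-14 × Category I = 27-39 months.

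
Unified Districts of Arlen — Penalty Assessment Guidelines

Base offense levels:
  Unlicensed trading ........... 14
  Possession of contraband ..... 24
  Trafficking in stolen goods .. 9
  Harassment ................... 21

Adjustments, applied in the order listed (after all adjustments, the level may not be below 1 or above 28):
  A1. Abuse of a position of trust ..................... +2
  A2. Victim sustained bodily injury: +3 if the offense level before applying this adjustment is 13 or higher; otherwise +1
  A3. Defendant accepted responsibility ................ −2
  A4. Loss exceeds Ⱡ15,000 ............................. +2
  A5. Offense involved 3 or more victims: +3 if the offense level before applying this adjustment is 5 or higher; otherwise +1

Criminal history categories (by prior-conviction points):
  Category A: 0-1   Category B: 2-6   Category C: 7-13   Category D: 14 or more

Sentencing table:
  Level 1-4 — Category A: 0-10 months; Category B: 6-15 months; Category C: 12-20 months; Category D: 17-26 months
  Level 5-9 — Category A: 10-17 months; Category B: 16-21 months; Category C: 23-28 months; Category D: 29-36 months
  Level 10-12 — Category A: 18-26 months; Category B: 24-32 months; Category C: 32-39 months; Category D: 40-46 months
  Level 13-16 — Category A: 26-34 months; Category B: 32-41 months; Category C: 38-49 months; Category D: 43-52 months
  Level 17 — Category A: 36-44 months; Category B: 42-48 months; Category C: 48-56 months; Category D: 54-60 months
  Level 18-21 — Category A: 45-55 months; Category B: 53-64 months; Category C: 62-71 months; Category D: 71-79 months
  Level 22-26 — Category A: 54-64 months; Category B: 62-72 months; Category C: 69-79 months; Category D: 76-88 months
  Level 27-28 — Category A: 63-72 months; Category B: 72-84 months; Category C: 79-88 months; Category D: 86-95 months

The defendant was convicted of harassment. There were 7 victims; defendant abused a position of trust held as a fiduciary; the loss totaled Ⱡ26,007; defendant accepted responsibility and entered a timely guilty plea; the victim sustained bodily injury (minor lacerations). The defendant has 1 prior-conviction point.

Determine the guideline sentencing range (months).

Base offense level for harassment: 21.
A1 applies: 21 + 2 = 23.
A2 applies (level before this adjustment is 23 ≥ 13, so +3): 23 + 3 = 26.
A3 applies: 26 − 2 = 24.
A4 applies: 24 + 2 = 26.
A5 applies (level before this adjustment is 26 ≥ 5, so +3): 26 + 3 = 29.
Level 29 exceeds the maximum of 28; capped at 28.
Final offense level: 28.
Criminal history: 1 prior point → Category A (0-1).
Level 28 falls in the 27-28 band.
Grid: Level 27-28 × Category A = 63-72 months.

63-72 months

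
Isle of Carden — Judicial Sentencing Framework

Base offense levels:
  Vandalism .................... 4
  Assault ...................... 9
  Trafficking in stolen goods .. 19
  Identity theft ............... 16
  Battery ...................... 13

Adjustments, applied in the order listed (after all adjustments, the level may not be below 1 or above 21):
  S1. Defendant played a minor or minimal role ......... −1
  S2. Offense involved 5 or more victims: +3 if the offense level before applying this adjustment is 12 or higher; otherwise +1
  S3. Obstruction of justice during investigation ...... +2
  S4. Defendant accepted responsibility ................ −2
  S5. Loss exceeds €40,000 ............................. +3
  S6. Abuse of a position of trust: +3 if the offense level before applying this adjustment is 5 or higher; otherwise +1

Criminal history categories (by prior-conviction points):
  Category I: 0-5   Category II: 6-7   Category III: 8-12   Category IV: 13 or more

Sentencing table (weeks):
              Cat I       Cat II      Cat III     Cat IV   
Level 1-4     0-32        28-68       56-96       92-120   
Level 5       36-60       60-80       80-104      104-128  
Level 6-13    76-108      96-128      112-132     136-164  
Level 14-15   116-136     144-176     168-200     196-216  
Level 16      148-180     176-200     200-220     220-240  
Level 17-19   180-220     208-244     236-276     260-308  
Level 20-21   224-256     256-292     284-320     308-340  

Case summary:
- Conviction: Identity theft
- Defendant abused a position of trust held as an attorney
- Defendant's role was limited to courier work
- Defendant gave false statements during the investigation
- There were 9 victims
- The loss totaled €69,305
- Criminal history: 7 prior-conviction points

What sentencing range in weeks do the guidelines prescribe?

256-292 weeks

Base offense level for identity theft: 16.
S1 applies: 16 − 1 = 15.
S2 applies (level before this adjustment is 15 ≥ 12, so +3): 15 + 3 = 18.
S3 applies: 18 + 2 = 20.
S5 applies: 20 + 3 = 23.
S6 applies (level before this adjustment is 23 ≥ 5, so +3): 23 + 3 = 26.
Level 26 exceeds the maximum of 21; capped at 21.
Final offense level: 21.
Criminal history: 7 prior points → Category II (6-7).
Level 21 falls in the 20-21 band.
Grid: Level 20-21 × Category II = 256-292 weeks.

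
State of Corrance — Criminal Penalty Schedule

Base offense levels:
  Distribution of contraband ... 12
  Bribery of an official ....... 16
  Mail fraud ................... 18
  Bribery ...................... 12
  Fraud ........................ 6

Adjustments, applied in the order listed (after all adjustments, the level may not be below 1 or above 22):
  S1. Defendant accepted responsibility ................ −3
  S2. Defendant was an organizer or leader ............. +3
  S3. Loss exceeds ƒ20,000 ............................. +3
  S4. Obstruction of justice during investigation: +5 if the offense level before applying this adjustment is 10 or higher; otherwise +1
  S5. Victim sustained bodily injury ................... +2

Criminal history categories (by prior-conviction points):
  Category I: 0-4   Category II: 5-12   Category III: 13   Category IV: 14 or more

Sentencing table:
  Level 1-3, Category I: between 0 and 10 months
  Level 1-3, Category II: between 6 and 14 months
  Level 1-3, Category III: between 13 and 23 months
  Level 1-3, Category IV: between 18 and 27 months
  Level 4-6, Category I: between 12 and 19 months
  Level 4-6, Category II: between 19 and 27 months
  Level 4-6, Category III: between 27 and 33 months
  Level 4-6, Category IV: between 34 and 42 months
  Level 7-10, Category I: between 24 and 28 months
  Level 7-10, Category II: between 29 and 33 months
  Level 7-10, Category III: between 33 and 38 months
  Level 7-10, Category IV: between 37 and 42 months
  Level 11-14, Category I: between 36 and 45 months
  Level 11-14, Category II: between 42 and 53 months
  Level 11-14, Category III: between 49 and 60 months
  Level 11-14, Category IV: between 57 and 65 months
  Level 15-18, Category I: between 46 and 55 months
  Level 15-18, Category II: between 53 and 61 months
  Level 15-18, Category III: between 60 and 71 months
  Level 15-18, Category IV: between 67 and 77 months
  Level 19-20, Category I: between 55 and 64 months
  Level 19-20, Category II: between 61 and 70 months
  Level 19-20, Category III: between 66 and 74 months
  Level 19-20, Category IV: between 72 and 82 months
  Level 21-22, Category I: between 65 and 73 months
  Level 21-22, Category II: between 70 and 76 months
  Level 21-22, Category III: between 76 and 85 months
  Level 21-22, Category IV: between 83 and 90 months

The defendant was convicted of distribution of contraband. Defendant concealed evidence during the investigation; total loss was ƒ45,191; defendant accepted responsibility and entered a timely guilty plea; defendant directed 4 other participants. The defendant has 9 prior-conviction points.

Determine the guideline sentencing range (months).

Base offense level for distribution of contraband: 12.
S1 applies: 12 − 3 = 9.
S2 applies: 9 + 3 = 12.
S3 applies: 12 + 3 = 15.
S4 applies (level before this adjustment is 15 ≥ 10, so +5): 15 + 5 = 20.
Final offense level: 20.
Criminal history: 9 prior points → Category II (5-12).
Level 20 falls in the 19-20 band.
Grid: Level 19-20 × Category II = 61-70 months.

61-70 months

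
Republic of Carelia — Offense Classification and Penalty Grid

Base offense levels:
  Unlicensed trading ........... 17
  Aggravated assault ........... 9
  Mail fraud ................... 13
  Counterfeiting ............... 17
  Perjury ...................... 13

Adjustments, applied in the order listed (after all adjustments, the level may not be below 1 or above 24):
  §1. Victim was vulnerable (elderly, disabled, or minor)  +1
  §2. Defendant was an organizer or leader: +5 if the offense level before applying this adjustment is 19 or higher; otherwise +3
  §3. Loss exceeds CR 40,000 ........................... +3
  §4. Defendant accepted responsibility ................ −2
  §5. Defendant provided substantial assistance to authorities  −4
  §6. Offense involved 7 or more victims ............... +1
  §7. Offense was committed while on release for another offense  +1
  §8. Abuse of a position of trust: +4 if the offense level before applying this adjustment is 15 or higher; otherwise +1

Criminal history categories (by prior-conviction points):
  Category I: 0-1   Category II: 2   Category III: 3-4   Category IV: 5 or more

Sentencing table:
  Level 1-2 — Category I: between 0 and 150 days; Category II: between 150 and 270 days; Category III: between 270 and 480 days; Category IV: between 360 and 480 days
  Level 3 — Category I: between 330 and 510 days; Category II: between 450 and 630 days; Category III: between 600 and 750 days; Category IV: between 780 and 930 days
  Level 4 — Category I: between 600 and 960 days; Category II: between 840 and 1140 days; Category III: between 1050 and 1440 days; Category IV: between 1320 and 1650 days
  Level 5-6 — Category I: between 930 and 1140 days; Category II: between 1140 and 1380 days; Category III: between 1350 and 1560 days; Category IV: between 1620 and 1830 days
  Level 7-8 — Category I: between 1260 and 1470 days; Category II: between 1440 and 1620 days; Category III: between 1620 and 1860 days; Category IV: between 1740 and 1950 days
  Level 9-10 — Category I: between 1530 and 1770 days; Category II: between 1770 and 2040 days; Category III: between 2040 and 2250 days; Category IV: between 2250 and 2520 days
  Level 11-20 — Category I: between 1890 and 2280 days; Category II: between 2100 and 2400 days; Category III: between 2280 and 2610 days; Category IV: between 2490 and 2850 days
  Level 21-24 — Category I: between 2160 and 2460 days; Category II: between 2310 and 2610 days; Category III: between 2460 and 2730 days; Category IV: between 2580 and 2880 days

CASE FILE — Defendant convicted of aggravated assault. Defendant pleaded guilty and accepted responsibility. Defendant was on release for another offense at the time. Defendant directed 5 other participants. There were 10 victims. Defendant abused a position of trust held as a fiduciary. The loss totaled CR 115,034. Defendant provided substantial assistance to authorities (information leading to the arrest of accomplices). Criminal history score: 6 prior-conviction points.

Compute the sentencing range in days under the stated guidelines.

Base offense level for aggravated assault: 9.
§1 does not apply.
§2 applies (level before this adjustment is 9 < 19, so +3): 9 + 3 = 12.
§3 applies: 12 + 3 = 15.
§4 applies: 15 − 2 = 13.
§5 applies: 13 − 4 = 9.
§6 applies: 9 + 1 = 10.
§7 applies: 10 + 1 = 11.
§8 applies (level before this adjustment is 11 < 15, so +1): 11 + 1 = 12.
Final offense level: 12.
Criminal history: 6 prior points → Category IV (5+).
Level 12 falls in the 11-20 band.
Grid: Level 11-20 × Category IV = 2490-2850 days.

2490-2850 days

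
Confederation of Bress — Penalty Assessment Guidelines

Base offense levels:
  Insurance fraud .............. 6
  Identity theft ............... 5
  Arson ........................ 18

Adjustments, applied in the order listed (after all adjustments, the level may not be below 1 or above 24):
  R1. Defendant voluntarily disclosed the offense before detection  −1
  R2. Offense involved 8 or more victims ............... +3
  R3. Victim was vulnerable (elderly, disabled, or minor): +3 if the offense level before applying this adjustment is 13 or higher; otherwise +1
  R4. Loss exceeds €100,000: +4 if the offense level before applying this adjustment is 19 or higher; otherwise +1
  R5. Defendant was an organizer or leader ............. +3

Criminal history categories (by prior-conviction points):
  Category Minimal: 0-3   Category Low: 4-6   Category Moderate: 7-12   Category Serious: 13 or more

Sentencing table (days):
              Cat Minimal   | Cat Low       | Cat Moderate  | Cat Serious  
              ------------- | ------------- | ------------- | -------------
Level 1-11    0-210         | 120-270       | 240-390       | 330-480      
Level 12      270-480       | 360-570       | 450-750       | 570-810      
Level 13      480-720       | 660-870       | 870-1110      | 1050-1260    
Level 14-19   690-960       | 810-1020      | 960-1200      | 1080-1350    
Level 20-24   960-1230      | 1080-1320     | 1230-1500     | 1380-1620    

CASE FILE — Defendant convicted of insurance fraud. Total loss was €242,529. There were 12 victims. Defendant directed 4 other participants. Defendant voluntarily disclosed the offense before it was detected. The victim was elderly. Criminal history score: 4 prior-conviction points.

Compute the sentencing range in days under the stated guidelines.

Base offense level for insurance fraud: 6.
R1 applies: 6 − 1 = 5.
R2 applies: 5 + 3 = 8.
R3 applies (level before this adjustment is 8 < 13, so +1): 8 + 1 = 9.
R4 applies (level before this adjustment is 9 < 19, so +1): 9 + 1 = 10.
R5 applies: 10 + 3 = 13.
Final offense level: 13.
Criminal history: 4 prior points → Category Low (4-6).
Level 13 falls in the 13 band.
Grid: Level 13 × Category Low = 660-870 days.

660-870 days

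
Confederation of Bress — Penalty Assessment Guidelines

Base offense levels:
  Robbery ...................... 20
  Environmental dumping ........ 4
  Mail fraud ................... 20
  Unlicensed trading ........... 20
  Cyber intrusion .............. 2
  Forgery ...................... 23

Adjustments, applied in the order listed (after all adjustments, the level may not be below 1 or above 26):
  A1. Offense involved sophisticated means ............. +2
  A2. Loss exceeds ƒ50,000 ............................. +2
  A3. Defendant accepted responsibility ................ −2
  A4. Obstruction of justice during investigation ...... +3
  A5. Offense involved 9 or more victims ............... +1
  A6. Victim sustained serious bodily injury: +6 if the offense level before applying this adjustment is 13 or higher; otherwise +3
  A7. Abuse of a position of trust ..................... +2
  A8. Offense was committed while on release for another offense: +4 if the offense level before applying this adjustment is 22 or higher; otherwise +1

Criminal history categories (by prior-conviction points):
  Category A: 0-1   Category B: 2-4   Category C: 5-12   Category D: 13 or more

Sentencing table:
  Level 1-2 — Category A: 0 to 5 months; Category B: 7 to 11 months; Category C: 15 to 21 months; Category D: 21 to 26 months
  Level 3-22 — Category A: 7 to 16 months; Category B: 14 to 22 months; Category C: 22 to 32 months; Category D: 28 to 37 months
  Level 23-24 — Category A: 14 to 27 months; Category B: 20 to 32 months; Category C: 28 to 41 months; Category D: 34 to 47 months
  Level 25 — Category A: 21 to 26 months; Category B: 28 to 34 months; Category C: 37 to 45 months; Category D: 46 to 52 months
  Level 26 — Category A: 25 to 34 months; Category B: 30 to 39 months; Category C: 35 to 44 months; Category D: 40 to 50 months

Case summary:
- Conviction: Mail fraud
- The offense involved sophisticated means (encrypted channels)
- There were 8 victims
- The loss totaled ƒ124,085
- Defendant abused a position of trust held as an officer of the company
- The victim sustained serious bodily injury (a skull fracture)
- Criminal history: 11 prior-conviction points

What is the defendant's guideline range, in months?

Base offense level for mail fraud: 20.
A1 applies: 20 + 2 = 22.
A2 applies: 22 + 2 = 24.
A6 applies (level before this adjustment is 24 ≥ 13, so +6): 24 + 6 = 30.
A7 applies: 30 + 2 = 32.
Level 32 exceeds the maximum of 26; capped at 26.
Final offense level: 26.
Criminal history: 11 prior points → Category C (5-12).
Level 26 falls in the 26 band.
Grid: Level 26 × Category C = 35-44 months.

35-44 months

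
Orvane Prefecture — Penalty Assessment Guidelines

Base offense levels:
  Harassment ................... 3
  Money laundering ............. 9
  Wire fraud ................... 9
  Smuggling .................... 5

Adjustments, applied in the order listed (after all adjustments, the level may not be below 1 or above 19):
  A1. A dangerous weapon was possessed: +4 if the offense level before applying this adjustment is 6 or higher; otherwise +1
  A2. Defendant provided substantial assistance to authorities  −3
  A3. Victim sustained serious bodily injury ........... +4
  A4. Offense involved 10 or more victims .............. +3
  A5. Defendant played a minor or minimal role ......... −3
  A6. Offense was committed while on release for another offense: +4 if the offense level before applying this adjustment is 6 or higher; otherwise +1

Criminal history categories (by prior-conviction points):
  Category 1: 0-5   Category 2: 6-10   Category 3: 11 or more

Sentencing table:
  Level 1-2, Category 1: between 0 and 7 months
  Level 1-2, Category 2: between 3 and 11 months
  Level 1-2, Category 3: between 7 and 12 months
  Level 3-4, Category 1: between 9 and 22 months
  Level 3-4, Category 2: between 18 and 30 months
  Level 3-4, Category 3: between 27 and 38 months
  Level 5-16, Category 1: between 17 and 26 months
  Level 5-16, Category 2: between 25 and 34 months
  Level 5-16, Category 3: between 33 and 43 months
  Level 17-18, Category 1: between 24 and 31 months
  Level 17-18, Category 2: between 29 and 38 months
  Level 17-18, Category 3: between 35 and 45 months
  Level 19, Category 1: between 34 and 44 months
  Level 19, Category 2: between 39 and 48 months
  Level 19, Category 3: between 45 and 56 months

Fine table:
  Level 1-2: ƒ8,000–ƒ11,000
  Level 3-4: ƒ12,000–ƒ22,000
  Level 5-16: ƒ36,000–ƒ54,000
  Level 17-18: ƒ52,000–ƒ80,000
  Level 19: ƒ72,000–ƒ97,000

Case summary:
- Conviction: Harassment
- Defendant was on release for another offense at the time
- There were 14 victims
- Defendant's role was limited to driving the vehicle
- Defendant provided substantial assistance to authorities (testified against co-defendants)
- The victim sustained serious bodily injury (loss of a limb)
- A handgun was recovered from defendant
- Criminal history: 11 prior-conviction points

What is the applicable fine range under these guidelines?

Base offense level for harassment: 3.
A1 applies (level before this adjustment is 3 < 6, so +1): 3 + 1 = 4.
A2 applies: 4 − 3 = 1.
A3 applies: 1 + 4 = 5.
A4 applies: 5 + 3 = 8.
A5 applies: 8 − 3 = 5.
A6 applies (level before this adjustment is 5 < 6, so +1): 5 + 1 = 6.
Final offense level: 6.
Level 6 falls in the 5-16 band.
Fine table: Level 5-16 → ƒ36,000–ƒ54,000.

ƒ36,000–ƒ54,000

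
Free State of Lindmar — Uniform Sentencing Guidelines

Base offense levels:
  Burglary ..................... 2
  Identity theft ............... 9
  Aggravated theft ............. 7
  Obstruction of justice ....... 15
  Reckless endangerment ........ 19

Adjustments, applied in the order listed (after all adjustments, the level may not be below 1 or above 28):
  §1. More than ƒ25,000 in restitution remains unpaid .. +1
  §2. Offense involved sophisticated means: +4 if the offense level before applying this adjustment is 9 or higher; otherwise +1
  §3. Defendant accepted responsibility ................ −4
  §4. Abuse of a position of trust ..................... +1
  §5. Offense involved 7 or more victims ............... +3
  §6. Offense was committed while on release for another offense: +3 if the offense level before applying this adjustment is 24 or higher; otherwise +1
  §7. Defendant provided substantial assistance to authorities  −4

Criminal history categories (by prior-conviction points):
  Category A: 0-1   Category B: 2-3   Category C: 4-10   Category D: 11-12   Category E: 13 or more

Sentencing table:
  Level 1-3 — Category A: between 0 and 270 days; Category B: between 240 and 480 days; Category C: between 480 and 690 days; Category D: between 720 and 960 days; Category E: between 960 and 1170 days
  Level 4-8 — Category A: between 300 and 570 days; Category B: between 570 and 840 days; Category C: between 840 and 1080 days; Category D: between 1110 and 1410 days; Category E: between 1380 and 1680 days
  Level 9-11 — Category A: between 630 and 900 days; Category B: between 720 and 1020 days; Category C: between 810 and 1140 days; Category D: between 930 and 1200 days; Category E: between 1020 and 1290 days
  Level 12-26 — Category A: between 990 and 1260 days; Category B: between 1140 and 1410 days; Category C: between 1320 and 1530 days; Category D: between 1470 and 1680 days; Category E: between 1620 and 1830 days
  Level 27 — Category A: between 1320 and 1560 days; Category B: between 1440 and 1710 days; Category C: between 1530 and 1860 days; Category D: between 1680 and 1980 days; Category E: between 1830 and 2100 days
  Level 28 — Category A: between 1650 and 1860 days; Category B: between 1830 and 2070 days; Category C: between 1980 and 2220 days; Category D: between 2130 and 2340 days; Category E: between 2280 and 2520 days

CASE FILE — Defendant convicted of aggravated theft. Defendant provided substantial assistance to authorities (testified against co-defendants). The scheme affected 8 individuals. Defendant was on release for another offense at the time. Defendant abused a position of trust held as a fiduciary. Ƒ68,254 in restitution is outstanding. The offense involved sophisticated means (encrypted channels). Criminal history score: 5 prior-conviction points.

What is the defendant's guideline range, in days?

810-1140 days

Base offense level for aggravated theft: 7.
§1 applies: 7 + 1 = 8.
§2 applies (level before this adjustment is 8 < 9, so +1): 8 + 1 = 9.
§3 does not apply.
§4 applies: 9 + 1 = 10.
§5 applies: 10 + 3 = 13.
§6 applies (level before this adjustment is 13 < 24, so +1): 13 + 1 = 14.
§7 applies: 14 − 4 = 10.
Final offense level: 10.
Criminal history: 5 prior points → Category C (4-10).
Level 10 falls in the 9-11 band.
Grid: Level 9-11 × Category C = 810-1140 days.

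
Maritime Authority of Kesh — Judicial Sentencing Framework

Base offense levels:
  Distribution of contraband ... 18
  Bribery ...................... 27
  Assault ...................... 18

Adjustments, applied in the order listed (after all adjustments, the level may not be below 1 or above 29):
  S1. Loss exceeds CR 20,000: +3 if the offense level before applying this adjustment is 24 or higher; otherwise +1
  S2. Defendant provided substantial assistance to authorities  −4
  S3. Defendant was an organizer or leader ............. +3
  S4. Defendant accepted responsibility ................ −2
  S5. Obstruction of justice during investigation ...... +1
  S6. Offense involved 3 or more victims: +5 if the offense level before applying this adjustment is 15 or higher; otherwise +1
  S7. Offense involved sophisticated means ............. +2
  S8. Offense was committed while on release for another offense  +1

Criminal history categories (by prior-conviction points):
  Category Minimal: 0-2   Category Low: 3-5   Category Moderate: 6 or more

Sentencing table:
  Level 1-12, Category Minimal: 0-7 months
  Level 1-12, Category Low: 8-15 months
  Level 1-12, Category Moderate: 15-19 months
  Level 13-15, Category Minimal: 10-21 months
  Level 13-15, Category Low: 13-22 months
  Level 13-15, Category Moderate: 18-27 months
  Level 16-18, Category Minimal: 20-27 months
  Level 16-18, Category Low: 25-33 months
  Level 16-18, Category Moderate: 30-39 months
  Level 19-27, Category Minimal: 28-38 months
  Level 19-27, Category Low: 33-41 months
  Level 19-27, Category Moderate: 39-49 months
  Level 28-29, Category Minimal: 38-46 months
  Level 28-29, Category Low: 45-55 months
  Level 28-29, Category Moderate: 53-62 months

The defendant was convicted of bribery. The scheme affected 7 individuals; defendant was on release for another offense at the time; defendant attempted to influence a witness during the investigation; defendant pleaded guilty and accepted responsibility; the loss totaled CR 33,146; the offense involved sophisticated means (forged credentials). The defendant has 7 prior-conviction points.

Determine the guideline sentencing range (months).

53-62 months

Base offense level for bribery: 27.
S1 applies (level before this adjustment is 27 ≥ 24, so +3): 27 + 3 = 30.
S3 does not apply.
S4 applies: 30 − 2 = 28.
S5 applies: 28 + 1 = 29.
S6 applies (level before this adjustment is 29 ≥ 15, so +5): 29 + 5 = 34.
S7 applies: 34 + 2 = 36.
S8 applies: 36 + 1 = 37.
Level 37 exceeds the maximum of 29; capped at 29.
Final offense level: 29.
Criminal history: 7 prior points → Category Moderate (6+).
Level 29 falls in the 28-29 band.
Grid: Level 28-29 × Category Moderate = 53-62 months.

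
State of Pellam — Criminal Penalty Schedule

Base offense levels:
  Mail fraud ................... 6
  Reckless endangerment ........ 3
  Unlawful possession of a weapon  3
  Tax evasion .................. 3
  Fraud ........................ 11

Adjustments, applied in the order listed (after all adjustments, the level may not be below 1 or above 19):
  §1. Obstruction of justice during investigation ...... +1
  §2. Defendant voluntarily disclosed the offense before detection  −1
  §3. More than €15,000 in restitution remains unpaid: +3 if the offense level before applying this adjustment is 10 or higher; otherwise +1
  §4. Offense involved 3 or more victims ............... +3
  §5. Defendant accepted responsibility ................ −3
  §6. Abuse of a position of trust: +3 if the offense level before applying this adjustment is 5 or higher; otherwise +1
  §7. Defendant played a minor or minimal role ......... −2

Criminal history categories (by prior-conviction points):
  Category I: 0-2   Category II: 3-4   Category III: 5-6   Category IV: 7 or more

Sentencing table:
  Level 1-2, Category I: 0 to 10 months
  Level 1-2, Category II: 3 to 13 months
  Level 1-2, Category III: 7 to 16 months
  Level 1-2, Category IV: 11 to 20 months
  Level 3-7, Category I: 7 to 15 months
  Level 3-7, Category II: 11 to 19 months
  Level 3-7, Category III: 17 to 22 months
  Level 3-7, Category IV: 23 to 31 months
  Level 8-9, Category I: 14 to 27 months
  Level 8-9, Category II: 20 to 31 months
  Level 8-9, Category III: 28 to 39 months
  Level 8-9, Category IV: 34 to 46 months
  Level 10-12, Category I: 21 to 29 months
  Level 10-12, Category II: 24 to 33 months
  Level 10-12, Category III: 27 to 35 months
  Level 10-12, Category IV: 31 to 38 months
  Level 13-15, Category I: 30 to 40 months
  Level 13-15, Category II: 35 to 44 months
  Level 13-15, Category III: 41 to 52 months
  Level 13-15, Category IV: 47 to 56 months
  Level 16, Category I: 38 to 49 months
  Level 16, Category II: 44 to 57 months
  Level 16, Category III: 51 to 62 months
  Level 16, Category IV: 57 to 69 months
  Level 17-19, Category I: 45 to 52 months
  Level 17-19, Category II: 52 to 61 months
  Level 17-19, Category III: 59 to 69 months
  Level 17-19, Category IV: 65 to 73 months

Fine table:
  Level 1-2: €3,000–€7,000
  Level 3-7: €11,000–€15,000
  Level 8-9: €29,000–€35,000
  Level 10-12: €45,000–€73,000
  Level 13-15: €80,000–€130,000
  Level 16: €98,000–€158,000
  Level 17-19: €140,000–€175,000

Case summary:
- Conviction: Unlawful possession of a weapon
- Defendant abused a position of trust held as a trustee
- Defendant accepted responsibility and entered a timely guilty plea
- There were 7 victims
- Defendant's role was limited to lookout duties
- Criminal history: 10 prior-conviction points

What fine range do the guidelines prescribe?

€3,000–€7,000

Base offense level for unlawful possession of a weapon: 3.
§3 does not apply.
§4 applies: 3 + 3 = 6.
§5 applies: 6 − 3 = 3.
§6 applies (level before this adjustment is 3 < 5, so +1): 3 + 1 = 4.
§7 applies: 4 − 2 = 2.
Final offense level: 2.
Level 2 falls in the 1-2 band.
Fine table: Level 1-2 → €3,000–€7,000.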